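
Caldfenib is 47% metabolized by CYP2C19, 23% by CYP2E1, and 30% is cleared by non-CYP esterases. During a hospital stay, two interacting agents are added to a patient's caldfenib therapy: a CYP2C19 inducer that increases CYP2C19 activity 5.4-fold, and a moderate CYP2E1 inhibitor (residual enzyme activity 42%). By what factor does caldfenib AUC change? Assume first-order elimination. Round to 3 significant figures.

0.341

CYP2C19: 0.47 × 5.4 = 2.538
CYP2E1: 0.23 × 0.42 = 0.0966
Other: 0.3 (unchanged)
New clearance relative to baseline: 2.538 + 0.0966 + 0.3 = 2.9346.
Because AUC varies inversely with clearance, the combined effect is 1 / 2.9346 = 0.341.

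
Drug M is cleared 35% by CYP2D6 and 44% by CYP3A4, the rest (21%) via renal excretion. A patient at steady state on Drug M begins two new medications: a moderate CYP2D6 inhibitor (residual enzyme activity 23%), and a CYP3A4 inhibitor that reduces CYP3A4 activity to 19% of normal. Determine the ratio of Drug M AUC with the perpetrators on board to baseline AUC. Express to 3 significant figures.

2.67

The CYP2D6 pathway (35% of clearance) falls to 0.23× activity: 0.35 × 0.23 = 0.0805.
The CYP3A4 pathway (44% of clearance) falls to 0.19× activity: 0.44 × 0.19 = 0.0836.
The remaining 21% of clearance is unaffected.
New clearance relative to baseline: 0.0805 + 0.0836 + 0.21 = 0.3741.
Net AUC ratio = 1 / 0.3741 = 2.67.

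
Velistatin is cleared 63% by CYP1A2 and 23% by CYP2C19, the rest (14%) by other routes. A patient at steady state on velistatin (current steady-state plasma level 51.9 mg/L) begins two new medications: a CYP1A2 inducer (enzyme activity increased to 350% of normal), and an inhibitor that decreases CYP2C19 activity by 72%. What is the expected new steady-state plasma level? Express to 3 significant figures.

21.5 mg/L

The CYP1A2 pathway (63% of clearance) rises to 3.5× activity: 0.63 × 3.5 = 2.205.
The CYP2C19 pathway (23% of clearance) drops to 0.28× activity: 0.23 × 0.28 = 0.0644.
Non-CYP routes (14%) are unchanged.
CL_new/CL_old = 2.205 + 0.0644 + 0.14 = 2.4094.
Steady-state plasma level ∝ 1/CL: new value = 51.9 / 2.4094 = 21.5 mg/L.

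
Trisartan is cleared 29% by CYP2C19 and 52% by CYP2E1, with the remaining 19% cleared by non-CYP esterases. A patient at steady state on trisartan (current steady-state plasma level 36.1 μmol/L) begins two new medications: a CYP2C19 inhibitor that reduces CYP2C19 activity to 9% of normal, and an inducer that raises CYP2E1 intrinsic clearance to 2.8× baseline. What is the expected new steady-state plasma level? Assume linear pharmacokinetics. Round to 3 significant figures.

The CYP2C19 pathway (29% of clearance) is reduced to 0.09× activity: 0.29 × 0.09 = 0.0261.
The CYP2E1 pathway (52% of clearance) increases to 2.8× activity: 0.52 × 2.8 = 1.456.
The remaining 19% of clearance is unaffected.
New clearance relative to baseline: 0.0261 + 1.456 + 0.19 = 1.6721.
New steady-state plasma level = 36.1 / 1.6721 = 21.6 μmol/L (concentration scales inversely with clearance).

21.6 μmol/L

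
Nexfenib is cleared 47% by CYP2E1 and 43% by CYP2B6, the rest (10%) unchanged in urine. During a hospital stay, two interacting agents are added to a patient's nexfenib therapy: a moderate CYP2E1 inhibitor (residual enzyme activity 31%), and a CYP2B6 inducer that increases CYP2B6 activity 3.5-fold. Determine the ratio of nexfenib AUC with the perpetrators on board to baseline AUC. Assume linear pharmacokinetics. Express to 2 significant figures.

0.57

CYP2E1: 0.47 × 0.31 = 0.1457
CYP2B6: 0.43 × 3.5 = 1.505
Other: 0.1 (unchanged)
New clearance relative to baseline: 0.1457 + 1.505 + 0.1 = 1.7507.
Because AUC varies inversely with clearance, the combined effect is 1 / 1.7507 = 0.57.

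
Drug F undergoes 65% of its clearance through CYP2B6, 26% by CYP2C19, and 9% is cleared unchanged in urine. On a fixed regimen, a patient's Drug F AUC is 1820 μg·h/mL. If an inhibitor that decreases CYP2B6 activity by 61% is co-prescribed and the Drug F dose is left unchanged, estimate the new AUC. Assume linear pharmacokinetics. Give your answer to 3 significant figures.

The CYP2B6 pathway (65% of clearance) drops to 0.39× activity: 0.65 × 0.39 = 0.2535.
CYP2C19 (26%) and the residual 9% are unaffected.
New clearance relative to baseline: 0.2535 + 0.26 + 0.09 = 0.6035.
New AUC = baseline ÷ relative clearance = 1820 / 0.6035 = 3.02 × 10³ μg·h/mL.

3.02 × 10³ μg·h/mL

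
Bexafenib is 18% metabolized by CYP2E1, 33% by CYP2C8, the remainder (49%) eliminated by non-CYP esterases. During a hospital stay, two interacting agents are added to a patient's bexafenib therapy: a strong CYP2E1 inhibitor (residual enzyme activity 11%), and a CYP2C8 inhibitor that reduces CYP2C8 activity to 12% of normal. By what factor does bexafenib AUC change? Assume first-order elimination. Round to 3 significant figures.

The CYP2E1 pathway (18% of clearance) drops to 0.11× activity: 0.18 × 0.11 = 0.0198.
The CYP2C8 pathway (33% of clearance) falls to 0.12× activity: 0.33 × 0.12 = 0.0396.
The remaining 49% of clearance is unaffected.
New clearance relative to baseline: 0.0198 + 0.0396 + 0.49 = 0.5494.
Net AUC ratio = 1 / 0.5494 = 1.82.

1.82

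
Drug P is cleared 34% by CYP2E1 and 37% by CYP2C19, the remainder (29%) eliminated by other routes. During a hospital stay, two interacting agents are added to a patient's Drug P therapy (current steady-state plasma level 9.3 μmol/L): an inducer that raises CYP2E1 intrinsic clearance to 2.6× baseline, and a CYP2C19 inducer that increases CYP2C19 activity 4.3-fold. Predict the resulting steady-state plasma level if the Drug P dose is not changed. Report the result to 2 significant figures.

The CYP2E1 pathway (34% of clearance) increases to 2.6× activity: 0.34 × 2.6 = 0.884.
The CYP2C19 pathway (37% of clearance) increases to 4.3× activity: 0.37 × 4.3 = 1.591.
The remaining 29% of clearance is unaffected.
Relative clearance = 0.884 + 1.591 + 0.29 = 2.765.
Dividing the baseline by the relative clearance: 9.3 / 2.765 = 3.4 μmol/L.

3.4 μmol/L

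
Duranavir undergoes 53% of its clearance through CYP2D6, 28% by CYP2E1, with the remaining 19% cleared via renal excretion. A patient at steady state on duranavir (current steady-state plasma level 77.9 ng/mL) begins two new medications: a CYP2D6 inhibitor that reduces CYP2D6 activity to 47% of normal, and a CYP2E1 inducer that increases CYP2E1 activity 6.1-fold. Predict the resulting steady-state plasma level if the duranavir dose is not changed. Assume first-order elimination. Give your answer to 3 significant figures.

36.3 ng/mL

CYP2D6: 0.53 × 0.47 = 0.2491
CYP2E1: 0.28 × 6.1 = 1.708
Other: 0.19 (unchanged)
Relative clearance = 0.2491 + 1.708 + 0.19 = 2.1471.
Steady-state plasma level ∝ 1/CL: new value = 77.9 / 2.1471 = 36.3 ng/mL.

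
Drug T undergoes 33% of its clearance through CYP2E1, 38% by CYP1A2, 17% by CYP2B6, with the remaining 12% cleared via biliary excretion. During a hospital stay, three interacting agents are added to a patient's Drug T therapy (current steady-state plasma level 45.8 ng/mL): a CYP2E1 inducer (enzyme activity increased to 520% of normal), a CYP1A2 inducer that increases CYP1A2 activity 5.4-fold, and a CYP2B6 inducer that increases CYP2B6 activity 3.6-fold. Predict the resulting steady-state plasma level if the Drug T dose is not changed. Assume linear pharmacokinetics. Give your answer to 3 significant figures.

CYP2E1: 0.33 × 5.2 = 1.716
CYP1A2: 0.38 × 5.4 = 2.052
CYP2B6: 0.17 × 3.6 = 0.612
Other: 0.12 (unchanged)
Relative clearance = 1.716 + 2.052 + 0.612 + 0.12 = 4.5.
New steady-state plasma level = 45.8 / 4.5 = 10.2 ng/mL (concentration scales inversely with clearance).

10.2 ng/mL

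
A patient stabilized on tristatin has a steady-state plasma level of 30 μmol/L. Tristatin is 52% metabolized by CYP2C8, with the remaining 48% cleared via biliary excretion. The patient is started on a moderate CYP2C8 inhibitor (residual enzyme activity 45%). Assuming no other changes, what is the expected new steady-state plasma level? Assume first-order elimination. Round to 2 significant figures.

The CYP2C8 pathway (52% of clearance) is reduced to 0.45× activity: 0.52 × 0.45 = 0.234.
Non-CYP routes (48%) are unchanged.
New clearance relative to baseline: 0.234 + 0.48 = 0.714.
With dosing unchanged, steady-state plasma level scales as 1/CL: 30 / 0.714 = 42 μmol/L.

42 μmol/L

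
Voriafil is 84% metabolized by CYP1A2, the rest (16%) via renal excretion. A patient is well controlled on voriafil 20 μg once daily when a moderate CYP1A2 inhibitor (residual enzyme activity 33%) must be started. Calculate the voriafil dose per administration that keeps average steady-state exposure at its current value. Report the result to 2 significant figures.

8.7 μg

CYP1A2: 0.84 × 0.33 = 0.2772
Other: 0.16 (unchanged)
New clearance relative to baseline: 0.2772 + 0.16 = 0.4372.
To maintain the same steady-state level, dose must scale with clearance: new dose = 20 × 0.4372 = 8.7 μg.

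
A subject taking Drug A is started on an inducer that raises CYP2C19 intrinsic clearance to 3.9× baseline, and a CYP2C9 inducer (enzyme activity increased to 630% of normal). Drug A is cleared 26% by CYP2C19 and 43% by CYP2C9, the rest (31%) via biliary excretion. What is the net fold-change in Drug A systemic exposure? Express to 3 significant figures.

0.248

The CYP2C19 pathway (26% of clearance) rises to 3.9× activity: 0.26 × 3.9 = 1.014.
The CYP2C9 pathway (43% of clearance) increases to 6.3× activity: 0.43 × 6.3 = 2.709.
Non-CYP routes (31%) are unchanged.
CL_new/CL_old = 1.014 + 2.709 + 0.31 = 4.033.
Net systemic exposure ratio = 1 / 4.033 = 0.248.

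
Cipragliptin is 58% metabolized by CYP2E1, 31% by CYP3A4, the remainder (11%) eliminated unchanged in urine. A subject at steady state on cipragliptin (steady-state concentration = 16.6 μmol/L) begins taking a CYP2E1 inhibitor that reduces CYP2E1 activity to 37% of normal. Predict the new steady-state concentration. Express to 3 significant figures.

CYP2E1: 0.58 × 0.37 = 0.2146
CYP3A4: 0.31 (unchanged)
Other: 0.11 (unchanged)
New clearance relative to baseline: 0.2146 + 0.31 + 0.11 = 0.6346.
With dosing unchanged, steady-state concentration scales as 1/CL: 16.6 / 0.6346 = 26.2 μmol/L.

26.2 μmol/L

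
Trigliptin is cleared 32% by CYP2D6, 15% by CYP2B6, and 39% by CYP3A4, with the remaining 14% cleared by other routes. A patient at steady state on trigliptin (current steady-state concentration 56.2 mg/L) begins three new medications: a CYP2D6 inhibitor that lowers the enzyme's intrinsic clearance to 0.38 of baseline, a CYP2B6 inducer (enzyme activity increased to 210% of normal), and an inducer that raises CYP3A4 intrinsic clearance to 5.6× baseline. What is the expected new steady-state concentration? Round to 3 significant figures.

20.4 mg/L

The CYP2D6 pathway (32% of clearance) drops to 0.38× activity: 0.32 × 0.38 = 0.1216.
The CYP2B6 pathway (15% of clearance) increases to 2.1× activity: 0.15 × 2.1 = 0.315.
The CYP3A4 pathway (39% of clearance) is boosted to 5.6× activity: 0.39 × 5.6 = 2.184.
Non-CYP routes (14%) are unchanged.
New clearance relative to baseline: 0.1216 + 0.315 + 2.184 + 0.14 = 2.7606.
Steady-state concentration ∝ 1/CL: new value = 56.2 / 2.7606 = 20.4 mg/L.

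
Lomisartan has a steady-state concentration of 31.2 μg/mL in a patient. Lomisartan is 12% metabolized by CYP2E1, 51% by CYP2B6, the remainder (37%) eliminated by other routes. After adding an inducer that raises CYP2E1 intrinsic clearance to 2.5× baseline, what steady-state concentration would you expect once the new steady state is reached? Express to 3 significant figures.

CYP2E1: 0.12 × 2.5 = 0.3
CYP2B6: 0.51 (unchanged)
Other: 0.37 (unchanged)
New clearance relative to baseline: 0.3 + 0.51 + 0.37 = 1.18.
With dosing unchanged, steady-state concentration scales as 1/CL: 31.2 / 1.18 = 26.4 μg/mL.

26.4 μg/mL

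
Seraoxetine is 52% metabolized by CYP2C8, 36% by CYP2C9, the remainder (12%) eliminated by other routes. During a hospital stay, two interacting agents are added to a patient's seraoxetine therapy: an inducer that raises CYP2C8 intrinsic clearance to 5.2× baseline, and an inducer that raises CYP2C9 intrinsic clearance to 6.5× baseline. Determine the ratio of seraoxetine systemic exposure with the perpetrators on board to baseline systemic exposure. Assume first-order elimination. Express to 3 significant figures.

0.194

The CYP2C8 pathway (52% of clearance) increases to 5.2× activity: 0.52 × 5.2 = 2.704.
The CYP2C9 pathway (36% of clearance) is boosted to 6.5× activity: 0.36 × 6.5 = 2.34.
The remaining 12% of clearance is unaffected.
CL_new/CL_old = 2.704 + 2.34 + 0.12 = 5.164.
Net systemic exposure ratio = 1 / 5.164 = 0.194.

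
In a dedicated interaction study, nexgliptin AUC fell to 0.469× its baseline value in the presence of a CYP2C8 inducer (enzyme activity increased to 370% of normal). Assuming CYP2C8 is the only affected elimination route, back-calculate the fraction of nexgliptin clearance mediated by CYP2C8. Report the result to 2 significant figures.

Let x = fm,CYP2C8. Because AUC ∝ 1/CL, relative clearance rose to 1/0.469 = 2.132.
Only the CYP2C8 route changed, so 2.132 = x·3.7 + (1 − x), giving x = 0.42.

0.42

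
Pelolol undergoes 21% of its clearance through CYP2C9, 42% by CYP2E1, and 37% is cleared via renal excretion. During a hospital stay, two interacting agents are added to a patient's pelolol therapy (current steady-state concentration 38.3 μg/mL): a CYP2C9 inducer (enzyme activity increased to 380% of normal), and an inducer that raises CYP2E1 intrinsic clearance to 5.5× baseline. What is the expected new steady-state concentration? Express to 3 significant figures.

The CYP2C9 pathway (21% of clearance) increases to 3.8× activity: 0.21 × 3.8 = 0.798.
The CYP2E1 pathway (42% of clearance) increases to 5.5× activity: 0.42 × 5.5 = 2.31.
Non-CYP routes (37%) are unchanged.
CL_new/CL_old = 0.798 + 2.31 + 0.37 = 3.478.
New steady-state concentration = 38.3 / 3.478 = 11.0 μg/mL (concentration scales inversely with clearance).

11.0 μg/mL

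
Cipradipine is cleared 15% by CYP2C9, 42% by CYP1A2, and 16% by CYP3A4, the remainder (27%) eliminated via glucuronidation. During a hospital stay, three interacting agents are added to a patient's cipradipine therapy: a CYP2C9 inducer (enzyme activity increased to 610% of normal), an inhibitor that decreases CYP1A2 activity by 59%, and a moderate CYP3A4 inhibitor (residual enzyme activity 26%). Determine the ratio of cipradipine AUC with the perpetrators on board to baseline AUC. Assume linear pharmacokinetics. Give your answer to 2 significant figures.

0.71

The CYP2C9 pathway (15% of clearance) rises to 6.1× activity: 0.15 × 6.1 = 0.915.
The CYP1A2 pathway (42% of clearance) falls to 0.41× activity: 0.42 × 0.41 = 0.1722.
The CYP3A4 pathway (16% of clearance) is reduced to 0.26× activity: 0.16 × 0.26 = 0.0416.
The remaining 27% of clearance is unaffected.
CL_new/CL_old = 0.915 + 0.1722 + 0.0416 + 0.27 = 1.3988.
Net AUC ratio = 1 / 1.3988 = 0.71.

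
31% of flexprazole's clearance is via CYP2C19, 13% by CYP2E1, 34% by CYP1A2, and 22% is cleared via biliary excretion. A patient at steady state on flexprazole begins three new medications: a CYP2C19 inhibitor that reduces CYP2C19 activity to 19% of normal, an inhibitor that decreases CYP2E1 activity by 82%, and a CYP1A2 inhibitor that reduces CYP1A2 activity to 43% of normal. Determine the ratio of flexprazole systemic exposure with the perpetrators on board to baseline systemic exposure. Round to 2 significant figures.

The CYP2C19 pathway (31% of clearance) falls to 0.19× activity: 0.31 × 0.19 = 0.0589.
The CYP2E1 pathway (13% of clearance) is reduced to 0.18× activity: 0.13 × 0.18 = 0.0234.
The CYP1A2 pathway (34% of clearance) drops to 0.43× activity: 0.34 × 0.43 = 0.1462.
Non-CYP routes (22%) are unchanged.
Relative clearance = 0.0589 + 0.0234 + 0.1462 + 0.22 = 0.4485.
Net systemic exposure ratio = 1 / 0.4485 = 2.2.

2.2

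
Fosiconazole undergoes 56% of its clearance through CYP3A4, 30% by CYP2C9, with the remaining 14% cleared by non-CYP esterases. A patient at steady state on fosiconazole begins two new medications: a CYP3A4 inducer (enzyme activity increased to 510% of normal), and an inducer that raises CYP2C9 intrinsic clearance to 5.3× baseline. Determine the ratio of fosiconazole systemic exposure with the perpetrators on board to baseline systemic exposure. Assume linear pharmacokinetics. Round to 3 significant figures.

The CYP3A4 pathway (56% of clearance) increases to 5.1× activity: 0.56 × 5.1 = 2.856.
The CYP2C9 pathway (30% of clearance) rises to 5.3× activity: 0.3 × 5.3 = 1.59.
The remaining 14% of clearance is unaffected.
Relative clearance = 2.856 + 1.59 + 0.14 = 4.586.
Net systemic exposure ratio = 1 / 4.586 = 0.218.

0.218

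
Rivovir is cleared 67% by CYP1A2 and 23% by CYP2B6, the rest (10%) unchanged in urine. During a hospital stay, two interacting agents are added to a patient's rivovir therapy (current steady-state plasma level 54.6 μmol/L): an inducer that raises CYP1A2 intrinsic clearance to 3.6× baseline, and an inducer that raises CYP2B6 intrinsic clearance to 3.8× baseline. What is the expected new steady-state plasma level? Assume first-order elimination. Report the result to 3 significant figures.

The CYP1A2 pathway (67% of clearance) is boosted to 3.6× activity: 0.67 × 3.6 = 2.412.
The CYP2B6 pathway (23% of clearance) rises to 3.8× activity: 0.23 × 3.8 = 0.874.
The remaining 10% of clearance is unaffected.
Relative clearance = 2.412 + 0.874 + 0.1 = 3.386.
Steady-state plasma level ∝ 1/CL: new value = 54.6 / 3.386 = 16.1 μmol/L.

16.1 μmol/L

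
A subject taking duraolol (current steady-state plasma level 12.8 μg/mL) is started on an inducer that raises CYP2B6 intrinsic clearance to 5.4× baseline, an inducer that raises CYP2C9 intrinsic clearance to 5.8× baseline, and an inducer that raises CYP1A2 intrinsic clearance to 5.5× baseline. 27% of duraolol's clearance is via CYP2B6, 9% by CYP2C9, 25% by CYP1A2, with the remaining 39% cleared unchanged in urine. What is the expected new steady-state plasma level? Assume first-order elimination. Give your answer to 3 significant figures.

3.42 μg/mL

The CYP2B6 pathway (27% of clearance) increases to 5.4× activity: 0.27 × 5.4 = 1.458.
The CYP2C9 pathway (9% of clearance) increases to 5.8× activity: 0.09 × 5.8 = 0.522.
The CYP1A2 pathway (25% of clearance) increases to 5.5× activity: 0.25 × 5.5 = 1.375.
The remaining 39% of clearance is unaffected.
Relative clearance = 1.458 + 0.522 + 1.375 + 0.39 = 3.745.
Dividing the baseline by the relative clearance: 12.8 / 3.745 = 3.42 μg/mL.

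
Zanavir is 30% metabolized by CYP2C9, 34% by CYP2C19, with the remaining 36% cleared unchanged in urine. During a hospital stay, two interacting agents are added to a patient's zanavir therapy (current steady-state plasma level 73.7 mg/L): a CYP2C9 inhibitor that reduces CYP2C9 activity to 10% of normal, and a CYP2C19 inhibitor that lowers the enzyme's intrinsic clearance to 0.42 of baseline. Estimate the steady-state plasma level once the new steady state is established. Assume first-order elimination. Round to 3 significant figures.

The CYP2C9 pathway (30% of clearance) drops to 0.1× activity: 0.3 × 0.1 = 0.03.
The CYP2C19 pathway (34% of clearance) is reduced to 0.42× activity: 0.34 × 0.42 = 0.1428.
The remaining 36% of clearance is unaffected.
CL_new/CL_old = 0.03 + 0.1428 + 0.36 = 0.5328.
Dividing the baseline by the relative clearance: 73.7 / 0.5328 = 138 mg/L.

138 mg/L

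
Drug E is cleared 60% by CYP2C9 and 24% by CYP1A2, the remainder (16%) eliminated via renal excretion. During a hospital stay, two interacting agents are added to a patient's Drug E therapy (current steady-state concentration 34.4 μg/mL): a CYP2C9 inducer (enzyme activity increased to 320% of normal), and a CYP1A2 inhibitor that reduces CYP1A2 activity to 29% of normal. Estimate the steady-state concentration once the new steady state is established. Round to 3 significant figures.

The CYP2C9 pathway (60% of clearance) is boosted to 3.2× activity: 0.6 × 3.2 = 1.92.
The CYP1A2 pathway (24% of clearance) is reduced to 0.29× activity: 0.24 × 0.29 = 0.0696.
The remaining 16% of clearance is unaffected.
New clearance relative to baseline: 1.92 + 0.0696 + 0.16 = 2.1496.
Steady-state concentration ∝ 1/CL: new value = 34.4 / 2.1496 = 16.0 μg/mL.

16.0 μg/mL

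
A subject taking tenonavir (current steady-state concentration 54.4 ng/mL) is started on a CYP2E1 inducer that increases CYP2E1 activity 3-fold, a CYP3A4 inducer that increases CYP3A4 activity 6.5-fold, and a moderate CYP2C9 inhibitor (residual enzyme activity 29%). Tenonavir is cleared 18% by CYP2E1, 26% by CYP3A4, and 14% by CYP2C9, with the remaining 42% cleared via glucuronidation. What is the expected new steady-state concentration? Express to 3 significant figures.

20.2 ng/mL

CYP2E1: 0.18 × 3 = 0.54
CYP3A4: 0.26 × 6.5 = 1.69
CYP2C9: 0.14 × 0.29 = 0.0406
Other: 0.42 (unchanged)
Relative clearance = 0.54 + 1.69 + 0.0406 + 0.42 = 2.6906.
Steady-state concentration ∝ 1/CL: new value = 54.4 / 2.6906 = 20.2 ng/mL.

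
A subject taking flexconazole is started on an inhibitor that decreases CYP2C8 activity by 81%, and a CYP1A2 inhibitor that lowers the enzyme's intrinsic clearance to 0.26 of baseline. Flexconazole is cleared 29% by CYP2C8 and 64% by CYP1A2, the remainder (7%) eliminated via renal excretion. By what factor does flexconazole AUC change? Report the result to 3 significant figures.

The CYP2C8 pathway (29% of clearance) is reduced to 0.19× activity: 0.29 × 0.19 = 0.0551.
The CYP1A2 pathway (64% of clearance) is reduced to 0.26× activity: 0.64 × 0.26 = 0.1664.
Non-CYP routes (7%) are unchanged.
Relative clearance = 0.0551 + 0.1664 + 0.07 = 0.2915.
Net AUC ratio = 1 / 0.2915 = 3.43.

3.43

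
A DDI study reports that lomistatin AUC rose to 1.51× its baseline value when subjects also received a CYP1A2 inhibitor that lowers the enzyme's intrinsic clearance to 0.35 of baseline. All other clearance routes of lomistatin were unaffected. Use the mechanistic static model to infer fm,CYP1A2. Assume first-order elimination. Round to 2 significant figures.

0.52

Write x for the fraction cleared via CYP1A2. The observed AUC change means clearance fell to 1/1.51 = 0.6623 of baseline.
Setting x·0.35 + (1 − x) = 0.6623 and solving: x = (0.6623 − 1)/(0.35 − 1) = 0.52.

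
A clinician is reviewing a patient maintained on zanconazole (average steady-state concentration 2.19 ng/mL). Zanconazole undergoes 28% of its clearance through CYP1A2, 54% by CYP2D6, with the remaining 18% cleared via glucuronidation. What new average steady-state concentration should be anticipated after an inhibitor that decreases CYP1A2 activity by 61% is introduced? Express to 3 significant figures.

2.64 ng/mL

The CYP1A2 pathway (28% of clearance) falls to 0.39× activity: 0.28 × 0.39 = 0.1092.
CYP2D6 (54%) and the residual 18% are unaffected.
New clearance relative to baseline: 0.1092 + 0.54 + 0.18 = 0.8292.
New average steady-state concentration = baseline ÷ relative clearance = 2.19 / 0.8292 = 2.64 ng/mL.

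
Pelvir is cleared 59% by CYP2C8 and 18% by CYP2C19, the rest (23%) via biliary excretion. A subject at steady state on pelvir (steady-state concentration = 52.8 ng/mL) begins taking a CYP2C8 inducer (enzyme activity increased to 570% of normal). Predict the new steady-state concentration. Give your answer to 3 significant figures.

14.0 ng/mL

The CYP2C8 pathway (59% of clearance) is boosted to 5.7× activity: 0.59 × 5.7 = 3.363.
CYP2C19 (18%) and the residual 23% are unaffected.
Relative clearance = 3.363 + 0.18 + 0.23 = 3.773.
New steady-state concentration = baseline ÷ relative clearance = 52.8 / 3.773 = 14.0 ng/mL.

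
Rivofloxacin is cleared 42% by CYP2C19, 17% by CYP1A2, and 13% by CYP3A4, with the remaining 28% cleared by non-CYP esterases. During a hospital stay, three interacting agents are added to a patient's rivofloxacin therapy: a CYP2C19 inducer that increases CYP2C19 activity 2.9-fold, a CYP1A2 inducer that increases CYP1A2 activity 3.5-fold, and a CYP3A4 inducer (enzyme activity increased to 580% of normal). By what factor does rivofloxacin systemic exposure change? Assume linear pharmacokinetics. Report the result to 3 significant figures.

0.351

The CYP2C19 pathway (42% of clearance) is boosted to 2.9× activity: 0.42 × 2.9 = 1.218.
The CYP1A2 pathway (17% of clearance) is boosted to 3.5× activity: 0.17 × 3.5 = 0.595.
The CYP3A4 pathway (13% of clearance) rises to 5.8× activity: 0.13 × 5.8 = 0.754.
The remaining 28% of clearance is unaffected.
CL_new/CL_old = 1.218 + 0.595 + 0.754 + 0.28 = 2.847.
Net systemic exposure ratio = 1 / 2.847 = 0.351.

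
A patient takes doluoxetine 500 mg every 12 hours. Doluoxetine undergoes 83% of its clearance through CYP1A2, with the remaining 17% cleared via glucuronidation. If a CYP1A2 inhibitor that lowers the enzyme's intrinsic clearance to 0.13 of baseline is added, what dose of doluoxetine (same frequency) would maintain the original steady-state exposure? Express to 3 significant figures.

139 mg

The CYP1A2 pathway (83% of clearance) is reduced to 0.13× activity: 0.83 × 0.13 = 0.1079.
Non-CYP routes (17%) are unchanged.
CL_new/CL_old = 0.1079 + 0.17 = 0.2779.
Css,avg = (dose rate)/CL, so holding Css fixed requires dose ∝ CL: 500 × 0.2779 = 139 mg.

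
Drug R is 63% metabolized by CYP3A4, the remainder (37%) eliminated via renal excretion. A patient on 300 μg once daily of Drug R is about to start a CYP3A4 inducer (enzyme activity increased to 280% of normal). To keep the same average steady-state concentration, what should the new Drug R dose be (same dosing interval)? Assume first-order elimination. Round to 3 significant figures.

CYP3A4: 0.63 × 2.8 = 1.764
Other: 0.37 (unchanged)
New clearance relative to baseline: 1.764 + 0.37 = 2.134.
Exposure is unchanged when dose changes in proportion to clearance. New dose = 300 μg × 2.134 = 640 μg.

640 μg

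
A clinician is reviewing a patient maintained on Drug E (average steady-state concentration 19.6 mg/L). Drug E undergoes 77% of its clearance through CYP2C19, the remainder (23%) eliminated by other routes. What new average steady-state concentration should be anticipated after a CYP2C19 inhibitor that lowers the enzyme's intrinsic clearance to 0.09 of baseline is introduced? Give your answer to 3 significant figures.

65.5 mg/L

The CYP2C19 pathway (77% of clearance) drops to 0.09× activity: 0.77 × 0.09 = 0.0693.
Non-CYP routes (23%) are unchanged.
New clearance relative to baseline: 0.0693 + 0.23 = 0.2993.
New average steady-state concentration = baseline ÷ relative clearance = 19.6 / 0.2993 = 65.5 mg/L.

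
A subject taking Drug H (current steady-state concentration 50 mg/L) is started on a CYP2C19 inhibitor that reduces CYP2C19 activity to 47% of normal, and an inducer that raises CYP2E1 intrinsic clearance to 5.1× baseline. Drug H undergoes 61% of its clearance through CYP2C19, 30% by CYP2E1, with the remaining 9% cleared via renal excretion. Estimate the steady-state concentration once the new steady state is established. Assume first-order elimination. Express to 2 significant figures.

26 mg/L

The CYP2C19 pathway (61% of clearance) drops to 0.47× activity: 0.61 × 0.47 = 0.2867.
The CYP2E1 pathway (30% of clearance) is boosted to 5.1× activity: 0.3 × 5.1 = 1.53.
Non-CYP routes (9%) are unchanged.
Relative clearance = 0.2867 + 1.53 + 0.09 = 1.9067.
Steady-state concentration ∝ 1/CL: new value = 50 / 1.9067 = 26 mg/L.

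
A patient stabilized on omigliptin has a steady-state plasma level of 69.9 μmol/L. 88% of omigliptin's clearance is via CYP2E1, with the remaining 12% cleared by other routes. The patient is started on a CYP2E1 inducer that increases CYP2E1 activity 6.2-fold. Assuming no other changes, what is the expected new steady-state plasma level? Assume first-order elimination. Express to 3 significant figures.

12.5 μmol/L

The CYP2E1 pathway (88% of clearance) is boosted to 6.2× activity: 0.88 × 6.2 = 5.456.
The remaining 12% of clearance is unaffected.
Relative clearance = 5.456 + 0.12 = 5.576.
With dosing unchanged, steady-state plasma level scales as 1/CL: 69.9 / 5.576 = 12.5 μmol/L.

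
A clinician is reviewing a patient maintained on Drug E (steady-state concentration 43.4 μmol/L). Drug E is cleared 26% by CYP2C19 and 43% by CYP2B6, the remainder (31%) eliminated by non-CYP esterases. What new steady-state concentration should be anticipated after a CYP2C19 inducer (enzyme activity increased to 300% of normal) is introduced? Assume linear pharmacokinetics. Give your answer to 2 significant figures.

The CYP2C19 pathway (26% of clearance) rises to 3× activity: 0.26 × 3 = 0.78.
CYP2B6 (43%) and the residual 31% are unaffected.
Relative clearance = 0.78 + 0.43 + 0.31 = 1.52.
New steady-state concentration = baseline ÷ relative clearance = 43.4 / 1.52 = 29 μmol/L.

29 μmol/L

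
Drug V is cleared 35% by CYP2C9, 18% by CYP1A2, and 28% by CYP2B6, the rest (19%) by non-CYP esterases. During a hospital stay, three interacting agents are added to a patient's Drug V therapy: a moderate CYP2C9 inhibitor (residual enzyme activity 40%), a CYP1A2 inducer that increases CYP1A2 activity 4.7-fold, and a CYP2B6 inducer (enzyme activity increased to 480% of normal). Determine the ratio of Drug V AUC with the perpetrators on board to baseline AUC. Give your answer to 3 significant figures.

CYP2C9: 0.35 × 0.4 = 0.14
CYP1A2: 0.18 × 4.7 = 0.846
CYP2B6: 0.28 × 4.8 = 1.344
Other: 0.19 (unchanged)
CL_new/CL_old = 0.14 + 0.846 + 1.344 + 0.19 = 2.52.
AUC ∝ 1/CL: fold-change = 1 / 2.52 = 0.397.

0.397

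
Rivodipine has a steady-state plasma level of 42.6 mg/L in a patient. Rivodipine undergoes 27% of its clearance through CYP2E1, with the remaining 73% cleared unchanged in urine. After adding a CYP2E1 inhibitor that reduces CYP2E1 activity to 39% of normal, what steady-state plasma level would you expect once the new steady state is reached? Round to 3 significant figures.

The CYP2E1 pathway (27% of clearance) falls to 0.39× activity: 0.27 × 0.39 = 0.1053.
The remaining 73% of clearance is unaffected.
Relative clearance = 0.1053 + 0.73 = 0.8353.
New steady-state plasma level = baseline ÷ relative clearance = 42.6 / 0.8353 = 51.0 mg/L.

51.0 mg/L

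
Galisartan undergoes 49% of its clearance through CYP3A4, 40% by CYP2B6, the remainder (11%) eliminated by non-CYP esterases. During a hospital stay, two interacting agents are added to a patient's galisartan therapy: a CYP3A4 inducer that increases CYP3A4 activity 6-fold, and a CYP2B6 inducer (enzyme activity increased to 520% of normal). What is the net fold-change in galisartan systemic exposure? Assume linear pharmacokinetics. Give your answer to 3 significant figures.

0.195

The CYP3A4 pathway (49% of clearance) is boosted to 6× activity: 0.49 × 6 = 2.94.
The CYP2B6 pathway (40% of clearance) increases to 5.2× activity: 0.4 × 5.2 = 2.08.
The remaining 11% of clearance is unaffected.
Relative clearance = 2.94 + 2.08 + 0.11 = 5.13.
Systemic exposure ∝ 1/CL: fold-change = 1 / 5.13 = 0.195.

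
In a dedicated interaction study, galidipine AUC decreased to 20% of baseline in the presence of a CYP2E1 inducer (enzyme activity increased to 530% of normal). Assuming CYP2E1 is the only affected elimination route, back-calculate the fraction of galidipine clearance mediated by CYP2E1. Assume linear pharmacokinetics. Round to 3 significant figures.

Let fm be the CYP2E1 fraction. New clearance relative to baseline = fm × 5.3 + (1 − fm).
AUC ratio = 1 / (new CL fraction), so new CL fraction = 1 / 0.200 = 5.
fm × 5.3 + 1 − fm = 5  ⇒  fm × (5.3 − 1) = 4  ⇒  fm = 0.930.

0.930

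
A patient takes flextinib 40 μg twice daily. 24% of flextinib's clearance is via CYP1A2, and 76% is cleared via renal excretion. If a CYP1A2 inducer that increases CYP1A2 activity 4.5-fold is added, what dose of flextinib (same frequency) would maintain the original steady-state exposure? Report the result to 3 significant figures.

73.6 μg

The CYP1A2 pathway (24% of clearance) is boosted to 4.5× activity: 0.24 × 4.5 = 1.08.
The remaining 76% of clearance is unaffected.
New clearance relative to baseline: 1.08 + 0.76 = 1.84.
To maintain the same steady-state level, dose must scale with clearance: new dose = 40 × 1.84 = 73.6 μg.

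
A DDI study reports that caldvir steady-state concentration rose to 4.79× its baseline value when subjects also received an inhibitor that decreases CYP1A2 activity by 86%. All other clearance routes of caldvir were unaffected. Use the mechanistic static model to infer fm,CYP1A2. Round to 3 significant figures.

Let x = fm,CYP1A2. Because steady-state concentration ∝ 1/CL, relative clearance fell to 1/4.79 = 0.2088.
Only the CYP1A2 route changed, so 0.2088 = x·0.14 + (1 − x), giving x = 0.920.

0.920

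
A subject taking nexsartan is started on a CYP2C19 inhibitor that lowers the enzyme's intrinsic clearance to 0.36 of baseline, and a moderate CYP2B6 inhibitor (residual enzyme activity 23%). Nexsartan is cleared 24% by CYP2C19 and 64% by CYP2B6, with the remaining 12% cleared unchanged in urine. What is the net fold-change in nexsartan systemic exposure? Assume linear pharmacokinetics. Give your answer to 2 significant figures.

2.8

CYP2C19: 0.24 × 0.36 = 0.0864
CYP2B6: 0.64 × 0.23 = 0.1472
Other: 0.12 (unchanged)
New clearance relative to baseline: 0.0864 + 0.1472 + 0.12 = 0.3536.
Net systemic exposure ratio = 1 / 0.3536 = 2.8.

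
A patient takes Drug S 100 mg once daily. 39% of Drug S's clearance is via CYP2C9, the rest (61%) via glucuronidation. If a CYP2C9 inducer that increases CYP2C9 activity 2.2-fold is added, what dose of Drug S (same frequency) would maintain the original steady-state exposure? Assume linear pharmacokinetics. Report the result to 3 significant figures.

147 mg

The CYP2C9 pathway (39% of clearance) increases to 2.2× activity: 0.39 × 2.2 = 0.858.
Non-CYP routes (61%) are unchanged.
CL_new/CL_old = 0.858 + 0.61 = 1.468.
Exposure is unchanged when dose changes in proportion to clearance. New dose = 100 mg × 1.468 = 147 mg.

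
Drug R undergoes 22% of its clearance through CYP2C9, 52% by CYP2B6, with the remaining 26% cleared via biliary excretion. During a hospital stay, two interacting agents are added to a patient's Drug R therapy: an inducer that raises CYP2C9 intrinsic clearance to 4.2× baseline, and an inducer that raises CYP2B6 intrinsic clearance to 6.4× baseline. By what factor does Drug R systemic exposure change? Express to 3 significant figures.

The CYP2C9 pathway (22% of clearance) increases to 4.2× activity: 0.22 × 4.2 = 0.924.
The CYP2B6 pathway (52% of clearance) is boosted to 6.4× activity: 0.52 × 6.4 = 3.328.
The remaining 26% of clearance is unaffected.
New clearance relative to baseline: 0.924 + 3.328 + 0.26 = 4.512.
Net systemic exposure ratio = 1 / 4.512 = 0.222.

0.222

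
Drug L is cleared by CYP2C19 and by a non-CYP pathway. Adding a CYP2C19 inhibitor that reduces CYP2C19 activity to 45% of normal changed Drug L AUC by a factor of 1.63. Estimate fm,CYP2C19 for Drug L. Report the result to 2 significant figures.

0.70

Let fm be the CYP2C19 fraction. New clearance relative to baseline = fm × 0.45 + (1 − fm).
AUC ratio = 1 / (new CL fraction), so new CL fraction = 1 / 1.63 = 0.6135.
fm × 0.45 + 1 − fm = 0.6135  ⇒  fm × (0.45 − 1) = −0.3865  ⇒  fm = 0.70.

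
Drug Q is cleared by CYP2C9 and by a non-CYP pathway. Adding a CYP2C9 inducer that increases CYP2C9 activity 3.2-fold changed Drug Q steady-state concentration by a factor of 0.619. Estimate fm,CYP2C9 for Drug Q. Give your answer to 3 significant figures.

0.280

CL'/CL = 1 / 0.619 = 1.616
3.2·fm + (1 − fm) = 1.616
fm = (1.616 − 1) / (3.2 − 1) = 0.280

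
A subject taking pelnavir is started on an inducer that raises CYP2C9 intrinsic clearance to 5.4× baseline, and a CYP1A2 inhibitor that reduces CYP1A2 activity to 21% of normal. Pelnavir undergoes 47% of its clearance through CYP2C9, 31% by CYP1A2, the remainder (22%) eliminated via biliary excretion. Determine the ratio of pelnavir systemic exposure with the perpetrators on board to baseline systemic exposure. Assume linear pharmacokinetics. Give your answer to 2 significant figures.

0.35

The CYP2C9 pathway (47% of clearance) is boosted to 5.4× activity: 0.47 × 5.4 = 2.538.
The CYP1A2 pathway (31% of clearance) is reduced to 0.21× activity: 0.31 × 0.21 = 0.0651.
The remaining 22% of clearance is unaffected.
New clearance relative to baseline: 2.538 + 0.0651 + 0.22 = 2.8231.
Because systemic exposure varies inversely with clearance, the combined effect is 1 / 2.8231 = 0.35.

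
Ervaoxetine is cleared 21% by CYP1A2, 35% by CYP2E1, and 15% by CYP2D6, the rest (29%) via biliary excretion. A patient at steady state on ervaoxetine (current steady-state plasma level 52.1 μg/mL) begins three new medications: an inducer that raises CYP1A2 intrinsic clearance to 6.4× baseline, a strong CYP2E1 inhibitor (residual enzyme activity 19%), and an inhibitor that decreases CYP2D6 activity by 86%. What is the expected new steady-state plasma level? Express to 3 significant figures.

30.3 μg/mL

The CYP1A2 pathway (21% of clearance) increases to 6.4× activity: 0.21 × 6.4 = 1.344.
The CYP2E1 pathway (35% of clearance) falls to 0.19× activity: 0.35 × 0.19 = 0.0665.
The CYP2D6 pathway (15% of clearance) drops to 0.14× activity: 0.15 × 0.14 = 0.021.
Non-CYP routes (29%) are unchanged.
New clearance relative to baseline: 1.344 + 0.0665 + 0.021 + 0.29 = 1.7215.
Dividing the baseline by the relative clearance: 52.1 / 1.7215 = 30.3 μg/mL.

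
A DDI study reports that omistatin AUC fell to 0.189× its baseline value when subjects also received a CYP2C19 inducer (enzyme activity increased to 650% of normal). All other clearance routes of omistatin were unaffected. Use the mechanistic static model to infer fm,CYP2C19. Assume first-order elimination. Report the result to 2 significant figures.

0.78

Let fm be the CYP2C19 fraction. New clearance relative to baseline = fm × 6.5 + (1 − fm).
AUC ratio = 1 / (new CL fraction), so new CL fraction = 1 / 0.189 = 5.291.
fm × 6.5 + 1 − fm = 5.291  ⇒  fm × (6.5 − 1) = 4.291  ⇒  fm = 0.78.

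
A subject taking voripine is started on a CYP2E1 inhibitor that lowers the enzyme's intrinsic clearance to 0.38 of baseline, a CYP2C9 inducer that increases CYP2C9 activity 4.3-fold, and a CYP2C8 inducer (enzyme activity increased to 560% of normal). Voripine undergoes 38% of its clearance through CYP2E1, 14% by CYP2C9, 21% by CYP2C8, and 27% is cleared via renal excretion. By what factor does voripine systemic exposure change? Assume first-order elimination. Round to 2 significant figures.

0.46

The CYP2E1 pathway (38% of clearance) drops to 0.38× activity: 0.38 × 0.38 = 0.1444.
The CYP2C9 pathway (14% of clearance) increases to 4.3× activity: 0.14 × 4.3 = 0.602.
The CYP2C8 pathway (21% of clearance) is boosted to 5.6× activity: 0.21 × 5.6 = 1.176.
Non-CYP routes (27%) are unchanged.
New clearance relative to baseline: 0.1444 + 0.602 + 1.176 + 0.27 = 2.1924.
Because systemic exposure varies inversely with clearance, the combined effect is 1 / 2.1924 = 0.46.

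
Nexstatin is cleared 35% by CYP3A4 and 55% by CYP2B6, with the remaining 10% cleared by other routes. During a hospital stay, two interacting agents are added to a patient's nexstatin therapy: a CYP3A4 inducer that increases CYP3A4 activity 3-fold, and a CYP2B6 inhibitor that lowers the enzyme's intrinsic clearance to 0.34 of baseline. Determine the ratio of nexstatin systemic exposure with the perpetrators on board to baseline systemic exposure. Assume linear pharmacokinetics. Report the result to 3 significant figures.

0.748

CYP3A4: 0.35 × 3 = 1.05
CYP2B6: 0.55 × 0.34 = 0.187
Other: 0.1 (unchanged)
New clearance relative to baseline: 1.05 + 0.187 + 0.1 = 1.337.
Because systemic exposure varies inversely with clearance, the combined effect is 1 / 1.337 = 0.748.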